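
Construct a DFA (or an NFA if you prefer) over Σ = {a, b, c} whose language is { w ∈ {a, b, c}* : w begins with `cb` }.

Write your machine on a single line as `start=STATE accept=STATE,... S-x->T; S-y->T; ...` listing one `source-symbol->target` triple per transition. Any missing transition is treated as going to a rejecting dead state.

start=q0; accept=q2; q0-a->q3; q0-b->q3; q0-c->q1; q1-a->q3; q1-b->q2; q1-c->q3; q2-a->q2; q2-b->q2; q2-c->q2; q3-a->q3; q3-b->q3; q3-c->q3

Walk along `cb` while the input agrees: from q0 take `c` to q1, and so on. Any deviation drops to the rejecting sink q3. Once q2 is reached the prefix is confirmed and every continuation is accepted.
4 states suffice.
        a   b   c  
>  q0   q3  q3  q1 
   q1   q3  q2  q3 
 * q2   q2  q2  q2 
   q3   q3  q3  q3 
(> = start, * = accepting)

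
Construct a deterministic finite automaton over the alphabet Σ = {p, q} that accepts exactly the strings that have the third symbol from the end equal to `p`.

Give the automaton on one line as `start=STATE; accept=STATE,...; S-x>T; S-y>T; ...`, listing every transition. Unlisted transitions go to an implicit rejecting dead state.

A DFA must remember the last 3 symbols (since which symbol is third-to-last isn't known until the input ends). Use one state per possible window of the last ≤3 symbols; accept from those whose window starts with `p`.
With 15 states:
          p    q  
>  s0     s1   s2 
   s1     s3   s4 
   s2     s5   s6 
   s3     s7   s8 
   s4     s9  s10 
   s5    s11  s12 
   s6    s13  s14 
 * s7     s7   s8 
 * s8     s9  s10 
 * s9    s11  s12 
 * s10   s13  s14 
   s11    s7   s8 
   s12    s9  s10 
   s13   s11  s12 
   s14   s13  s14 
(> = start, * = accepting)

start=s0; accept=s7,s8,s9,s10; s0-p>s1; s0-q>s2; s1-p>s3; s1-q>s4; s2-p>s5; s2-q>s6; s3-p>s7; s3-q>s8; s4-p>s9; s4-q>s10; s5-p>s11; s5-q>s12; s6-p>s13; s6-q>s14; s7-p>s7; s7-q>s8; s8-p>s9; s8-q>s10; s9-p>s11; s9-q>s12; s10-p>s13; s10-q>s14; s11-p>s7; s11-q>s8; s12-p>s9; s12-q>s10; s13-p>s11; s13-q>s12; s14-p>s13; s14-q>s14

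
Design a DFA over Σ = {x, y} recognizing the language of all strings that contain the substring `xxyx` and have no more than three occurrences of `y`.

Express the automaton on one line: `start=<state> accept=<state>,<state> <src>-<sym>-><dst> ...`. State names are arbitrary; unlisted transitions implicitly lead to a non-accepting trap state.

Handle the two conditions separately and then intersect. One (5 states) tracks whether and how much of `xxyx` has been seen; the other (5 states) tracks the count of `y`s, saturating at 4. Each combined state is a pair, one component from each; accept when both components accept.
23 states suffice.
          x    y  
>  S0     S1   S2 
   S1     S3   S2 
   S2     S4   S5 
   S3     S3   S6 
   S4     S7   S5 
   S5     S8   S9 
   S6    S10   S5 
   S7     S7  S11 
   S8    S12   S9 
   S9    S13  S14 
 * S10   S10  S15 
   S11   S15   S9 
   S12   S12  S16 
   S13   S17  S14 
   S14   S18  S14 
 * S15   S15  S19 
   S16   S19  S14 
   S17   S17  S20 
   S18   S21  S14 
 * S19   S19  S22 
   S20   S22  S14 
   S21   S21  S20 
   S22   S22  S22 
(> = start, * = accepting)

start=S0 accept=S10,S15,S19 S0-x->S1 S0-y->S2 S1-x->S3 S1-y->S2 S2-x->S4 S2-y->S5 S3-x->S3 S3-y->S6 S4-x->S7 S4-y->S5 S5-x->S8 S5-y->S9 S6-x->S10 S6-y->S5 S7-x->S7 S7-y->S11 S8-x->S12 S8-y->S9 S9-x->S13 S9-y->S14 S10-x->S10 S10-y->S15 S11-x->S15 S11-y->S9 S12-x->S12 S12-y->S16 S13-x->S17 S13-y->S14 S14-x->S18 S14-y->S14 S15-x->S15 S15-y->S19 S16-x->S19 S16-y->S14 S17-x->S17 S17-y->S20 S18-x->S21 S18-y->S14 S19-x->S19 S19-y->S22 S20-x->S22 S20-y->S14 S21-x->S21 S21-y->S20 S22-x->S22 S22-y->S22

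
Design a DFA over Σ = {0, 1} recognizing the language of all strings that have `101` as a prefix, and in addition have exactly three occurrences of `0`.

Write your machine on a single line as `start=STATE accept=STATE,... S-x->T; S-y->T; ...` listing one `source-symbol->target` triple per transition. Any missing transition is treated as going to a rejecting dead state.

start=S0; accept=S10; S0-0->S1; S0-1->S2; S1-0->S3; S1-1->S1; S2-0->S4; S2-1->S5; S3-0->S6; S3-1->S3; S4-0->S3; S4-1->S7; S5-0->S1; S5-1->S5; S6-0->S8; S6-1->S6; S7-0->S9; S7-1->S7; S8-0->S8; S8-1->S8; S9-0->S10; S9-1->S9; S10-0->S11; S10-1->S10; S11-0->S11; S11-1->S11

Build one automaton per condition and run them in lockstep. One (5 states) tracks whether the input so far still matches the prefix `101`; the other (5 states) tracks the count of `0`s, saturating at 4. Each combined state is a pair, one component from each; accept when both components accept.
A 12-state machine:
          0    1  
>  S0     S1   S2 
   S1     S3   S1 
   S2     S4   S5 
   S3     S6   S3 
   S4     S3   S7 
   S5     S1   S5 
   S6     S8   S6 
   S7     S9   S7 
   S8     S8   S8 
   S9    S10   S9 
 * S10   S11  S10 
   S11   S11  S11 
(> = start, * = accepting)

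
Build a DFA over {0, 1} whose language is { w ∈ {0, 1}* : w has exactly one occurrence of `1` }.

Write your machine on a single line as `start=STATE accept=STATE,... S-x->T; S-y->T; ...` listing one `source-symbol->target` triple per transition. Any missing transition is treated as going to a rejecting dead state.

Only the number of `1`s matters, and only up to 2. Make a chain S0 → S1 → S2 advanced by each `1` (with S2 absorbing); every other symbol self-loops. The accepting set is {S1}.
        0   1  
>  S0   S0  S1 
 * S1   S1  S2 
   S2   S2  S2 
(> = start, * = accepting)

start=S0; accept=S1; S0-0->S0; S0-1->S1; S1-0->S1; S1-1->S2; S2-0->S2; S2-1->S2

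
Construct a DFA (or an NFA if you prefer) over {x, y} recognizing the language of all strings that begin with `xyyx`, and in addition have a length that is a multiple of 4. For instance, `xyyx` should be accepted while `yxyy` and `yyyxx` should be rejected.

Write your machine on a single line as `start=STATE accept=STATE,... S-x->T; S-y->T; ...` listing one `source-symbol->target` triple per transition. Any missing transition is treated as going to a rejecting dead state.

start=A; accept=I; A-x->B; A-y->C; B-x->D; B-y->E; C-x->D; C-y->D; D-x->F; D-y->F; E-x->F; E-y->G; F-x->H; F-y->H; G-x->I; G-y->H; H-x->C; H-y->C; I-x->J; I-y->J; J-x->K; J-y->K; K-x->L; K-y->L; L-x->I; L-y->I

Handle the two conditions separately and then intersect. The first has 6 states tracking whether the input so far still matches the prefix `xyyx`; the second has 4 states tracking the input length modulo 4. A product state is a pair (one from each), accepting exactly when both do.
       x  y 
>  A   B  C 
   B   D  E 
   C   D  D 
   D   F  F 
   E   F  G 
   F   H  H 
   G   I  H 
   H   C  C 
 * I   J  J 
   J   K  K 
   K   L  L 
   L   I  I 
(> = start, * = accepting)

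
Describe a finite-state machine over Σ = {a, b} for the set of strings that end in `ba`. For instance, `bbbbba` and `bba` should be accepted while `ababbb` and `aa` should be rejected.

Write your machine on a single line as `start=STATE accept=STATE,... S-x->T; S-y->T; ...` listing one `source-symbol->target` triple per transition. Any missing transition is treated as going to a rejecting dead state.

start=S0; accept=S2; S0-a->S0; S0-b->S1; S1-a->S2; S1-b->S1; S2-a->S0; S2-b->S1

Let each state record the length of the longest suffix of the input read so far that is also a prefix of `ba`. S1 means the last symbol is `b`; S2 means the last 2 symbols are `ba`. Accept only at S2, where the string currently ends in `ba`.
A 3-state machine:
        a   b  
>  S0   S0  S1 
   S1   S2  S1 
 * S2   S0  S1 
(> = start, * = accepting)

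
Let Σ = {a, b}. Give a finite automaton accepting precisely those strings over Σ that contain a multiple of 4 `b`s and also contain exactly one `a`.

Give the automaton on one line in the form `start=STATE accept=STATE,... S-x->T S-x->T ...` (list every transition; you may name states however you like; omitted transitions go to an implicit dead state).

start=s0 accept=s1 s0-a->s1 s0-b->s2 s1-a->s3 s1-b->s4 s2-a->s4 s2-b->s5 s3-a->s3 s3-b->s6 s4-a->s6 s4-b->s7 s5-a->s7 s5-b->s8 s6-a->s6 s6-b->s9 s7-a->s9 s7-b->s10 s8-a->s10 s8-b->s0 s9-a->s9 s9-b->s11 s10-a->s11 s10-b->s1 s11-a->s11 s11-b->s3

Build one automaton per condition and run them in lockstep. One (4 states) tracks the count of `b`s modulo 4; the other (3 states) tracks the count of `a`s, saturating at 2. Each combined state is a pair, one component from each; accept when both components accept.
          a    b  
>  s0     s1   s2 
 * s1     s3   s4 
   s2     s4   s5 
   s3     s3   s6 
   s4     s6   s7 
   s5     s7   s8 
   s6     s6   s9 
   s7     s9  s10 
   s8    s10   s0 
   s9     s9  s11 
   s10   s11   s1 
   s11   s11   s3 
(> = start, * = accepting)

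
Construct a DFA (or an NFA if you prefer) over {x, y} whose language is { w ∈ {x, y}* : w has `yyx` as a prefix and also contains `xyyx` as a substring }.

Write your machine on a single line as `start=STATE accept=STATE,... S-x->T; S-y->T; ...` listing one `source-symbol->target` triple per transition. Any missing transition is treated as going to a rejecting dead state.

start=A; accept=L; A-x->B; A-y->C; B-x->B; B-y->D; C-x->B; C-y->E; D-x->B; D-y->F; E-x->G; E-y->H; F-x->I; F-y->H; G-x->G; G-y->J; H-x->B; H-y->H; I-x->I; I-y->I; J-x->G; J-y->K; K-x->L; K-y->M; L-x->L; L-y->L; M-x->G; M-y->M

Handle the two conditions separately and then intersect. The first has 5 states tracking whether the input so far still matches the prefix `yyx`; the second has 5 states tracking whether and how much of `xyyx` has been seen. A product state is a pair (one from each), accepting exactly when both do.
A 13-state machine:
       x  y 
>  A   B  C 
   B   B  D 
   C   B  E 
   D   B  F 
   E   G  H 
   F   I  H 
   G   G  J 
   H   B  H 
   I   I  I 
   J   G  K 
   K   L  M 
 * L   L  L 
   M   G  M 
(> = start, * = accepting)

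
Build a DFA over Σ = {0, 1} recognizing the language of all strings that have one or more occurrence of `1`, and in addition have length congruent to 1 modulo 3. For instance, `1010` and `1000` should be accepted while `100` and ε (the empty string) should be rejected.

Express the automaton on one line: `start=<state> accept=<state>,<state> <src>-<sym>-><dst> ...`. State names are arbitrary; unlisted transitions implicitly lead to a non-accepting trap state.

Handle the two conditions separately and then intersect. One (3 states) tracks the count of `1`s, saturating at 2; the other (3 states) tracks the input length modulo 3. Each combined state is a pair, one component from each; accept when both components accept.
A 9-state machine:
        0   1  
>  q0   q1  q2 
   q1   q3  q4 
 * q2   q4  q5 
   q3   q0  q6 
   q4   q6  q7 
   q5   q7  q7 
   q6   q2  q8 
   q7   q8  q8 
 * q8   q5  q5 
(> = start, * = accepting)

start=q0 accept=q2,q8 q0-0->q1 q0-1->q2 q1-0->q3 q1-1->q4 q2-0->q4 q2-1->q5 q3-0->q0 q3-1->q6 q4-0->q6 q4-1->q7 q5-0->q7 q5-1->q7 q6-0->q2 q6-1->q8 q7-0->q8 q7-1->q8 q8-0->q5 q8-1->q5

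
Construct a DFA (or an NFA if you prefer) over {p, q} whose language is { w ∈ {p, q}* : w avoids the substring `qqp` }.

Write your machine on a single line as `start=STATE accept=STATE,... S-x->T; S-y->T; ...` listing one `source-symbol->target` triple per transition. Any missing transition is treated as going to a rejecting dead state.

Track partial matches of the forbidden pattern `qqp`. State S3 is a dead state reached once `qqp` has occurred; every other state accepts. S0 means no part of `qqp` is currently matched.
With 4 states:
        p   q  
>* S0   S0  S1 
 * S1   S0  S2 
 * S2   S3  S2 
   S3   S3  S3 
(> = start, * = accepting)

start=S0; accept=S0,S1,S2; S0-p->S0; S0-q->S1; S1-p->S0; S1-q->S2; S2-p->S3; S2-q->S2; S3-p->S3; S3-q->S3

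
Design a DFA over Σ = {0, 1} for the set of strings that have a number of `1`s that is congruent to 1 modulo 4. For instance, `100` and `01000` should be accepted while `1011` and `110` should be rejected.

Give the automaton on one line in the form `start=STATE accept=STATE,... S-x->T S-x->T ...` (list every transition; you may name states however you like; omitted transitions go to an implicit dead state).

Keep the running count of `1`s modulo 4: each `1` advances along the cycle s0 → s1 → s2 → s3 → s0 while other symbols loop. Accept at s1.
A 4-state machine:
        0   1  
>  s0   s0  s1 
 * s1   s1  s2 
   s2   s2  s3 
   s3   s3  s0 
(> = start, * = accepting)

start=s0 accept=s1 s0-0->s0 s0-1->s1 s1-0->s1 s1-1->s2 s2-0->s2 s2-1->s3 s3-0->s3 s3-1->s0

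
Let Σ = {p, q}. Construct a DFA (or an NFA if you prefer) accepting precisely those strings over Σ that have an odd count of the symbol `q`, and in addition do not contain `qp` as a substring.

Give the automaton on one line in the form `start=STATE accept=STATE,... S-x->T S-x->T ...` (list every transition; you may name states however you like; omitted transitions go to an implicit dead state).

Handle the two conditions separately and then intersect. One (2 states) tracks the count of `q`s modulo 2; the other (3 states) tracks partial matches of the forbidden pattern `qp`. Each combined state is a pair, one component from each; accept when both components accept.
5 states suffice.
        p   q  
>  S0   S0  S1 
 * S1   S2  S3 
   S2   S2  S4 
   S3   S4  S1 
   S4   S4  S2 
(> = start, * = accepting)

start=S0 accept=S1 S0-p->S0 S0-q->S1 S1-p->S2 S1-q->S3 S2-p->S2 S2-q->S4 S3-p->S4 S3-q->S1 S4-p->S4 S4-q->S2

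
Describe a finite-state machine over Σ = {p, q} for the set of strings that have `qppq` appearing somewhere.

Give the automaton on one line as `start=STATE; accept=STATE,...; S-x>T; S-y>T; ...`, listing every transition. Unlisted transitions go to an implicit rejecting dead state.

Track how much of `qppq` has been matched so far: state S0 is no progress, S4 is the absorbing accept state reached once `qppq` has occurred. Intermediate states record partial matches; on a mismatch, fall back to the longest reusable overlap.
5 states suffice.
        p   q  
>  S0   S0  S1 
   S1   S2  S1 
   S2   S3  S1 
   S3   S0  S4 
 * S4   S4  S4 
(> = start, * = accepting)

start=S0; accept=S4; S0-p>S0; S0-q>S1; S1-p>S2; S1-q>S1; S2-p>S3; S2-q>S1; S3-p>S0; S3-q>S4; S4-p>S4; S4-q>S4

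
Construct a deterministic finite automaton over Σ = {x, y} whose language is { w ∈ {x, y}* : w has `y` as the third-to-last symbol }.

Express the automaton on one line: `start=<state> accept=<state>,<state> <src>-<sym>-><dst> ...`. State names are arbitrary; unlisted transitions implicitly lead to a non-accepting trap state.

start=S0 accept=S11,S12,S13,S14 S0-x->S1 S0-y->S2 S1-x->S3 S1-y->S4 S2-x->S5 S2-y->S6 S3-x->S7 S3-y->S8 S4-x->S9 S4-y->S10 S5-x->S11 S5-y->S12 S6-x->S13 S6-y->S14 S7-x->S7 S7-y->S8 S8-x->S9 S8-y->S10 S9-x->S11 S9-y->S12 S10-x->S13 S10-y->S14 S11-x->S7 S11-y->S8 S12-x->S9 S12-y->S10 S13-x->S11 S13-y->S12 S14-x->S13 S14-y->S14

Because acceptance depends on a position counted from the end, the machine has to buffer the most recent 3 symbols. Make each state the string of the last up-to-3 symbols read; on input `x` shift the window left and append `x`. Accept when the buffered window has length 3 and begins with `y`.
15 states suffice.
          x    y  
>  S0     S1   S2 
   S1     S3   S4 
   S2     S5   S6 
   S3     S7   S8 
   S4     S9  S10 
   S5    S11  S12 
   S6    S13  S14 
   S7     S7   S8 
   S8     S9  S10 
   S9    S11  S12 
   S10   S13  S14 
 * S11    S7   S8 
 * S12    S9  S10 
 * S13   S11  S12 
 * S14   S13  S14 
(> = start, * = accepting)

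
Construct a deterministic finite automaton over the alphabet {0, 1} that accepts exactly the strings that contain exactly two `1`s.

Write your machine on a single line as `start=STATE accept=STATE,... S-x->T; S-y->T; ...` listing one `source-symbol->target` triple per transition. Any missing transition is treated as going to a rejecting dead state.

Count `1`s, saturating at 3: states A through C mean 0 through 2 `1`s seen; D means more than 2. Each `1` increments (capped at D); other symbols loop. Accept from {C}.
A 4-state machine:
       0  1 
>  A   A  B 
   B   B  C 
 * C   C  D 
   D   D  D 
(> = start, * = accepting)

start=A; accept=C; A-0->A; A-1->B; B-0->B; B-1->C; C-0->C; C-1->D; D-0->D; D-1->D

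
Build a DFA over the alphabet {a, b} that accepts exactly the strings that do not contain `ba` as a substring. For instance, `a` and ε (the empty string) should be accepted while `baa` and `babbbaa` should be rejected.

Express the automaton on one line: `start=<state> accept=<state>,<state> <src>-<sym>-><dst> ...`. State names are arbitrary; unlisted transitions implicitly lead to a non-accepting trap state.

Track partial matches of the forbidden pattern `ba`. State s2 is a dead state reached once `ba` has occurred; every other state accepts. s0 means no part of `ba` is currently matched.
3 states suffice.
        a   b  
>* s0   s0  s1 
 * s1   s2  s1 
   s2   s2  s2 
(> = start, * = accepting)

start=s0 accept=s0,s1 s0-a->s0 s0-b->s1 s1-a->s2 s1-b->s1 s2-a->s2 s2-b->s2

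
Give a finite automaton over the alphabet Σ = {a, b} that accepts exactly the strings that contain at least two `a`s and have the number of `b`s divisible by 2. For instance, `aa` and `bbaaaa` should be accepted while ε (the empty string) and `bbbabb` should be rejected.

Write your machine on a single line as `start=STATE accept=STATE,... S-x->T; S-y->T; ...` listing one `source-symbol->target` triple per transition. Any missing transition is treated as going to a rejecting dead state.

Handle the two conditions separately and then intersect. The first has 4 states tracking the count of `a`s, saturating at 3; the second has 2 states tracking the count of `b`s modulo 2. A product state is a pair (one from each), accepting exactly when both do.
With 8 states:
        a   b  
>  s0   s1  s2 
   s1   s3  s4 
   s2   s4  s0 
 * s3   s5  s6 
   s4   s6  s1 
 * s5   s5  s7 
   s6   s7  s3 
   s7   s7  s5 
(> = start, * = accepting)

start=s0; accept=s3,s5; s0-a->s1; s0-b->s2; s1-a->s3; s1-b->s4; s2-a->s4; s2-b->s0; s3-a->s5; s3-b->s6; s4-a->s6; s4-b->s1; s5-a->s5; s5-b->s7; s6-a->s7; s6-b->s3; s7-a->s7; s7-b->s5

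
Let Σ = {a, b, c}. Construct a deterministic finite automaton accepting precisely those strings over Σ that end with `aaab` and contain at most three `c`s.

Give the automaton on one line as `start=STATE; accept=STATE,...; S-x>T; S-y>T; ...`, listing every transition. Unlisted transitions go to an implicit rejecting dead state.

Run two small machines in parallel and take their product. One (5 states) tracks how much of the suffix `aaab` has currently been matched; the other (5 states) tracks the count of `c`s, saturating at 4. Each combined state is a pair, one component from each; accept when both components accept. Minimizing collapses redundant product states.
With 21 states:
          a    b    c  
>  s0     s1   s0   s2 
   s1     s3   s0   s2 
   s2     s4   s2   s5 
   s3     s6   s0   s2 
   s4     s7   s2   s5 
   s5     s8   s5   s9 
   s6     s6  s10   s2 
   s7    s11   s2   s5 
   s8    s12   s5   s9 
   s9    s13   s9  s14 
 * s10    s1   s0   s2 
   s11   s11  s15   s5 
   s12   s16   s5   s9 
   s13   s17   s9  s14 
   s14   s14  s14  s14 
 * s15    s4   s2   s5 
   s16   s16  s18   s9 
   s17   s19   s9  s14 
 * s18    s8   s5   s9 
   s19   s19  s20  s14 
 * s20   s13   s9  s14 
(> = start, * = accepting)

start=s0; accept=s10,s15,s18,s20; s0-a>s1; s0-b>s0; s0-c>s2; s1-a>s3; s1-b>s0; s1-c>s2; s2-a>s4; s2-b>s2; s2-c>s5; s3-a>s6; s3-b>s0; s3-c>s2; s4-a>s7; s4-b>s2; s4-c>s5; s5-a>s8; s5-b>s5; s5-c>s9; s6-a>s6; s6-b>s10; s6-c>s2; s7-a>s11; s7-b>s2; s7-c>s5; s8-a>s12; s8-b>s5; s8-c>s9; s9-a>s13; s9-b>s9; s9-c>s14; s10-a>s1; s10-b>s0; s10-c>s2; s11-a>s11; s11-b>s15; s11-c>s5; s12-a>s16; s12-b>s5; s12-c>s9; s13-a>s17; s13-b>s9; s13-c>s14; s14-a>s14; s14-b>s14; s14-c>s14; s15-a>s4; s15-b>s2; s15-c>s5; s16-a>s16; s16-b>s18; s16-c>s9; s17-a>s19; s17-b>s9; s17-c>s14; s18-a>s8; s18-b>s5; s18-c>s9; s19-a>s19; s19-b>s20; s19-c>s14; s20-a>s13; s20-b>s9; s20-c>s14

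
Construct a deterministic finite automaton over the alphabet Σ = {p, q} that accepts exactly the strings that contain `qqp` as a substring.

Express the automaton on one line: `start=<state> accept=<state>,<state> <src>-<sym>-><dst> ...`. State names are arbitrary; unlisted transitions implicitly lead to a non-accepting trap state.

Track how much of `qqp` has been matched so far: state s0 is no progress, s3 is the absorbing accept state reached once `qqp` has occurred. Intermediate states record partial matches; on a mismatch, fall back to the longest reusable overlap.
A 4-state machine:
        p   q  
>  s0   s0  s1 
   s1   s0  s2 
   s2   s3  s2 
 * s3   s3  s3 
(> = start, * = accepting)

start=s0 accept=s3 s0-p->s0 s0-q->s1 s1-p->s0 s1-q->s2 s2-p->s3 s2-q->s2 s3-p->s3 s3-q->s3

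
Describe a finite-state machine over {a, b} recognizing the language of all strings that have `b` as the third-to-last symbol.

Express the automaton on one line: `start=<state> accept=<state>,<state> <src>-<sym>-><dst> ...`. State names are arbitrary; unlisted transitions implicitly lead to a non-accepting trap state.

start=S0 accept=S11,S12,S13,S14 S0-a->S1 S0-b->S2 S1-a->S3 S1-b->S4 S2-a->S5 S2-b->S6 S3-a->S7 S3-b->S8 S4-a->S9 S4-b->S10 S5-a->S11 S5-b->S12 S6-a->S13 S6-b->S14 S7-a->S7 S7-b->S8 S8-a->S9 S8-b->S10 S9-a->S11 S9-b->S12 S10-a->S13 S10-b->S14 S11-a->S7 S11-b->S8 S12-a->S9 S12-b->S10 S13-a->S11 S13-b->S12 S14-a->S13 S14-b->S14

Because acceptance depends on a position counted from the end, the machine has to buffer the most recent 3 symbols. Make each state the string of the last up-to-3 symbols read; on input `x` shift the window left and append `x`. Accept when the buffered window has length 3 and begins with `b`.
A 15-state machine:
          a    b  
>  S0     S1   S2 
   S1     S3   S4 
   S2     S5   S6 
   S3     S7   S8 
   S4     S9  S10 
   S5    S11  S12 
   S6    S13  S14 
   S7     S7   S8 
   S8     S9  S10 
   S9    S11  S12 
   S10   S13  S14 
 * S11    S7   S8 
 * S12    S9  S10 
 * S13   S11  S12 
 * S14   S13  S14 
(> = start, * = accepting)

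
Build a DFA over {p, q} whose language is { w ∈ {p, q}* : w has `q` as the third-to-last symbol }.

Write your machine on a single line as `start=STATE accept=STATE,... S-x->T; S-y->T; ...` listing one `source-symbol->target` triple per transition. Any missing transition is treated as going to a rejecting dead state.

A DFA must remember the last 3 symbols (since which symbol is third-to-last isn't known until the input ends). Use one state per possible window of the last ≤3 symbols; accept from those whose window starts with `q`.
With 15 states:
          p    q  
>  s0     s1   s2 
   s1     s3   s4 
   s2     s5   s6 
   s3     s7   s8 
   s4     s9  s10 
   s5    s11  s12 
   s6    s13  s14 
   s7     s7   s8 
   s8     s9  s10 
   s9    s11  s12 
   s10   s13  s14 
 * s11    s7   s8 
 * s12    s9  s10 
 * s13   s11  s12 
 * s14   s13  s14 
(> = start, * = accepting)

start=s0; accept=s11,s12,s13,s14; s0-p->s1; s0-q->s2; s1-p->s3; s1-q->s4; s2-p->s5; s2-q->s6; s3-p->s7; s3-q->s8; s4-p->s9; s4-q->s10; s5-p->s11; s5-q->s12; s6-p->s13; s6-q->s14; s7-p->s7; s7-q->s8; s8-p->s9; s8-q->s10; s9-p->s11; s9-q->s12; s10-p->s13; s10-q->s14; s11-p->s7; s11-q->s8; s12-p->s9; s12-q->s10; s13-p->s11; s13-q->s12; s14-p->s13; s14-q->s14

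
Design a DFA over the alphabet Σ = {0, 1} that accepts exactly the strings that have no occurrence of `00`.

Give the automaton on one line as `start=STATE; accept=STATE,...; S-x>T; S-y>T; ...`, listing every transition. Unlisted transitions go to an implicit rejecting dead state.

start=q0; accept=q0,q1; q0-0>q1; q0-1>q0; q1-0>q2; q1-1>q0; q2-0>q2; q2-1>q2

Track partial matches of the forbidden pattern `00`. State q2 is a dead state reached once `00` has occurred; every other state accepts. q0 means no part of `00` is currently matched.
        0   1  
>* q0   q1  q0 
 * q1   q2  q0 
   q2   q2  q2 
(> = start, * = accepting)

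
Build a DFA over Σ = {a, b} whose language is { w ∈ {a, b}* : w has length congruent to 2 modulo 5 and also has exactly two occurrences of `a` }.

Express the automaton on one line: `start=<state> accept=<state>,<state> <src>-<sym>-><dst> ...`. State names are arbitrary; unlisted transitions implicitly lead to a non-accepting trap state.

start=q0 accept=q3 q0-a->q1 q0-b->q2 q1-a->q3 q1-b->q4 q2-a->q4 q2-b->q5 q3-a->q6 q3-b->q7 q4-a->q7 q4-b->q8 q5-a->q8 q5-b->q9 q6-a->q10 q6-b->q10 q7-a->q10 q7-b->q11 q8-a->q11 q8-b->q12 q9-a->q12 q9-b->q13 q10-a->q14 q10-b->q14 q11-a->q14 q11-b->q15 q12-a->q15 q12-b->q16 q13-a->q16 q13-b->q0 q14-a->q17 q14-b->q17 q15-a->q17 q15-b->q18 q16-a->q18 q16-b->q1 q17-a->q19 q17-b->q19 q18-a->q19 q18-b->q3 q19-a->q6 q19-b->q6

Run two small machines in parallel and take their product. One (5 states) tracks the input length modulo 5; the other (4 states) tracks the count of `a`s, saturating at 3. Each combined state is a pair, one component from each; accept when both components accept.
          a    b  
>  q0     q1   q2 
   q1     q3   q4 
   q2     q4   q5 
 * q3     q6   q7 
   q4     q7   q8 
   q5     q8   q9 
   q6    q10  q10 
   q7    q10  q11 
   q8    q11  q12 
   q9    q12  q13 
   q10   q14  q14 
   q11   q14  q15 
   q12   q15  q16 
   q13   q16   q0 
   q14   q17  q17 
   q15   q17  q18 
   q16   q18   q1 
   q17   q19  q19 
   q18   q19   q3 
   q19    q6   q6 
(> = start, * = accepting)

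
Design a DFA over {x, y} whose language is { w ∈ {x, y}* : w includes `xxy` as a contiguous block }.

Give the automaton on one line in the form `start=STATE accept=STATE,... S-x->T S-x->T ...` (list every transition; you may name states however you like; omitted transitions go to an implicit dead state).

start=s0 accept=s3 s0-x->s1 s0-y->s0 s1-x->s2 s1-y->s0 s2-x->s2 s2-y->s3 s3-x->s3 s3-y->s3

Track how much of `xxy` has been matched so far: state s0 is no progress, s3 is the absorbing accept state reached once `xxy` has occurred. Intermediate states record partial matches; on a mismatch, fall back to the longest reusable overlap.
4 states suffice.
        x   y  
>  s0   s1  s0 
   s1   s2  s0 
   s2   s2  s3 
 * s3   s3  s3 
(> = start, * = accepting)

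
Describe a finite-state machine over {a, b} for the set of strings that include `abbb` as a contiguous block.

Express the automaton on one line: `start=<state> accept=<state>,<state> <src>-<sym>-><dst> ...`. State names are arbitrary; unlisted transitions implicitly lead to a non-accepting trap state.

Track how much of `abbb` has been matched so far: state q0 is no progress, q4 is the absorbing accept state reached once `abbb` has occurred. Intermediate states record partial matches; on a mismatch, fall back to the longest reusable overlap.
        a   b  
>  q0   q1  q0 
   q1   q1  q2 
   q2   q1  q3 
   q3   q1  q4 
 * q4   q4  q4 
(> = start, * = accepting)

start=q0 accept=q4 q0-a->q1 q0-b->q0 q1-a->q1 q1-b->q2 q2-a->q1 q2-b->q3 q3-a->q1 q3-b->q4 q4-a->q4 q4-b->q4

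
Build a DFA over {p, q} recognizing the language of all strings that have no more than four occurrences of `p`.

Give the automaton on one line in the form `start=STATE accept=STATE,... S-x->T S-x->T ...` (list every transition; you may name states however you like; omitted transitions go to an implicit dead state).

Only the number of `p`s matters, and only up to 5. Make a chain s0 → s1 → s2 → s3 → s4 → s5 advanced by each `p` (with s5 absorbing); every other symbol self-loops. The accepting set is {s0, s1, s2, s3, s4}.
A 6-state machine:
        p   q  
>* s0   s1  s0 
 * s1   s2  s1 
 * s2   s3  s2 
 * s3   s4  s3 
 * s4   s5  s4 
   s5   s5  s5 
(> = start, * = accepting)

start=s0 accept=s0,s1,s2,s3,s4 s0-p->s1 s0-q->s0 s1-p->s2 s1-q->s1 s2-p->s3 s2-q->s2 s3-p->s4 s3-q->s3 s4-p->s5 s4-q->s4 s5-p->s5 s5-q->s5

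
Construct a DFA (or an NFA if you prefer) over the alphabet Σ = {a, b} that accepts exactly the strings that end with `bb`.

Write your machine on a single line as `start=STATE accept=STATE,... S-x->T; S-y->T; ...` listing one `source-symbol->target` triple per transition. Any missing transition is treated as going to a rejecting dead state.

start=q0; accept=q2; q0-a->q0; q0-b->q1; q1-a->q0; q1-b->q2; q2-a->q0; q2-b->q2

Remember how much of `bb` the current input suffix matches. State q0 means no match yet; q1 means the last symbol is `b`; q2 means the last 2 symbols are `bb`. Only q2 accepts. On a mismatch, fall back to the longest proper suffix that is still a prefix of `bb`.
With 3 states:
        a   b  
>  q0   q0  q1 
   q1   q0  q2 
 * q2   q0  q2 
(> = start, * = accepting)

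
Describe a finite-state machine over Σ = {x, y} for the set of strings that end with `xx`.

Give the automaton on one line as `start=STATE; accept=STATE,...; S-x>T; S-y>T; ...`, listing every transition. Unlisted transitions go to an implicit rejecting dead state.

start=q0; accept=q2; q0-x>q1; q0-y>q0; q1-x>q2; q1-y>q0; q2-x>q2; q2-y>q0

Let each state record the length of the longest suffix of the input read so far that is also a prefix of `xx`. q1 means the last symbol is `x`; q2 means the last 2 symbols are `xx`. Accept only at q2, where the string currently ends in `xx`.
With 3 states:
        x   y  
>  q0   q1  q0 
   q1   q2  q0 
 * q2   q2  q0 
(> = start, * = accepting)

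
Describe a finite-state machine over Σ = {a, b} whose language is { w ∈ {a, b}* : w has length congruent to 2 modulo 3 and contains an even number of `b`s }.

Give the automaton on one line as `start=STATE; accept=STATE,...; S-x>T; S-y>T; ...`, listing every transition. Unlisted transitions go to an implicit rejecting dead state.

start=s0; accept=s3; s0-a>s1; s0-b>s2; s1-a>s3; s1-b>s4; s2-a>s4; s2-b>s3; s3-a>s0; s3-b>s5; s4-a>s5; s4-b>s0; s5-a>s2; s5-b>s1

Build one automaton per condition and run them in lockstep. One (3 states) tracks the input length modulo 3; the other (2 states) tracks the count of `b`s modulo 2. Each combined state is a pair, one component from each; accept when both components accept.
6 states suffice.
        a   b  
>  s0   s1  s2 
   s1   s3  s4 
   s2   s4  s3 
 * s3   s0  s5 
   s4   s5  s0 
   s5   s2  s1 
(> = start, * = accepting)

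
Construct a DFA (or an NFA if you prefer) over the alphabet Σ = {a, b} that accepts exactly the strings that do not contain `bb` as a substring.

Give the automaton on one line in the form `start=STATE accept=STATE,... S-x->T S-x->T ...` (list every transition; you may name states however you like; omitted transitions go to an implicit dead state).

This is the complement of 'contains `bb`'. Use the same substring-matching states — q0 through q2 holding how much of `bb` has just been matched — but flip the accepting set: everything except the trap q2 accepts.
With 3 states:
        a   b  
>* q0   q0  q1 
 * q1   q0  q2 
   q2   q2  q2 
(> = start, * = accepting)

start=q0 accept=q0,q1 q0-a->q0 q0-b->q1 q1-a->q0 q1-b->q2 q2-a->q2 q2-b->q2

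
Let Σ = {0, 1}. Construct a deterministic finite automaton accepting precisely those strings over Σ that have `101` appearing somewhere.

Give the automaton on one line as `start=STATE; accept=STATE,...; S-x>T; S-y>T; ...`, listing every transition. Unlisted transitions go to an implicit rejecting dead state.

States A..C record the length of the longest prefix of `101` that matches the current input suffix. Reaching D means `101` has been seen, and we stay there forever. Accept from D.
A 4-state machine:
       0  1 
>  A   A  B 
   B   C  B 
   C   A  D 
 * D   D  D 
(> = start, * = accepting)

start=A; accept=D; A-0>A; A-1>B; B-0>C; B-1>B; C-0>A; C-1>D; D-0>D; D-1>D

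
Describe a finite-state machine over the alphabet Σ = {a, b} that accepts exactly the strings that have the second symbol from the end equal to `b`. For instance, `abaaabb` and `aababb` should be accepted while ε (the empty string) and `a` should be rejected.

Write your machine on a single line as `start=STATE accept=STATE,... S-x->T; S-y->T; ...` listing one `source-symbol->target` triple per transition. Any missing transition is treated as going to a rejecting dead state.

start=q0; accept=q5,q6; q0-a->q1; q0-b->q2; q1-a->q3; q1-b->q4; q2-a->q5; q2-b->q6; q3-a->q3; q3-b->q4; q4-a->q5; q4-b->q6; q5-a->q3; q5-b->q4; q6-a->q5; q6-b->q6

Because acceptance depends on a position counted from the end, the machine has to buffer the most recent 2 symbols. Make each state the string of the last up-to-2 symbols read; on input `x` shift the window left and append `x`. Accept when the buffered window has length 2 and begins with `b`.
        a   b  
>  q0   q1  q2 
   q1   q3  q4 
   q2   q5  q6 
   q3   q3  q4 
   q4   q5  q6 
 * q5   q3  q4 
 * q6   q5  q6 
(> = start, * = accepting)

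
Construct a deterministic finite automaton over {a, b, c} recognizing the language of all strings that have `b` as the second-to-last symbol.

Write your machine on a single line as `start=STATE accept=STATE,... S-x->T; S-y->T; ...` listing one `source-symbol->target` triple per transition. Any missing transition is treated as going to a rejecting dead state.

start=s0; accept=s7,s8,s9; s0-a->s1; s0-b->s2; s0-c->s3; s1-a->s4; s1-b->s5; s1-c->s6; s2-a->s7; s2-b->s8; s2-c->s9; s3-a->s10; s3-b->s11; s3-c->s12; s4-a->s4; s4-b->s5; s4-c->s6; s5-a->s7; s5-b->s8; s5-c->s9; s6-a->s10; s6-b->s11; s6-c->s12; s7-a->s4; s7-b->s5; s7-c->s6; s8-a->s7; s8-b->s8; s8-c->s9; s9-a->s10; s9-b->s11; s9-c->s12; s10-a->s4; s10-b->s5; s10-c->s6; s11-a->s7; s11-b->s8; s11-c->s9; s12-a->s10; s12-b->s11; s12-c->s12

A DFA must remember the last 2 symbols (since which symbol is second-to-last isn't known until the input ends). Use one state per possible window of the last ≤2 symbols; accept from those whose window starts with `b`.
A 13-state machine:
          a    b    c  
>  s0     s1   s2   s3 
   s1     s4   s5   s6 
   s2     s7   s8   s9 
   s3    s10  s11  s12 
   s4     s4   s5   s6 
   s5     s7   s8   s9 
   s6    s10  s11  s12 
 * s7     s4   s5   s6 
 * s8     s7   s8   s9 
 * s9    s10  s11  s12 
   s10    s4   s5   s6 
   s11    s7   s8   s9 
   s12   s10  s11  s12 
(> = start, * = accepting)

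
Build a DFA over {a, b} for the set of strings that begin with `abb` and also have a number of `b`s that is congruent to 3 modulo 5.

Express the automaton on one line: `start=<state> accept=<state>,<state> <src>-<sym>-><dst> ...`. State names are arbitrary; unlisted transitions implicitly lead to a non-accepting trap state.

Handle the two conditions separately and then intersect. The first has 5 states tracking whether the input so far still matches the prefix `abb`; the second has 5 states tracking the count of `b`s modulo 5. A product state is a pair (one from each), accepting exactly when both do.
13 states suffice.
          a    b  
>  S0     S1   S2 
   S1     S3   S4 
   S2     S2   S5 
   S3     S3   S2 
   S4     S2   S6 
   S5     S5   S7 
   S6     S6   S8 
   S7     S7   S9 
 * S8     S8  S10 
   S9     S9   S3 
   S10   S10  S11 
   S11   S11  S12 
   S12   S12   S6 
(> = start, * = accepting)

start=S0 accept=S8 S0-a->S1 S0-b->S2 S1-a->S3 S1-b->S4 S2-a->S2 S2-b->S5 S3-a->S3 S3-b->S2 S4-a->S2 S4-b->S6 S5-a->S5 S5-b->S7 S6-a->S6 S6-b->S8 S7-a->S7 S7-b->S9 S8-a->S8 S8-b->S10 S9-a->S9 S9-b->S3 S10-a->S10 S10-b->S11 S11-a->S11 S11-b->S12 S12-a->S12 S12-b->S6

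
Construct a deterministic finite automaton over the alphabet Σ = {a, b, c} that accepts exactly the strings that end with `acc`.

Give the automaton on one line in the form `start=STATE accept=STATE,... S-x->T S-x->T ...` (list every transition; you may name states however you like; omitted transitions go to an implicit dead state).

start=s0 accept=s3 s0-a->s1 s0-b->s0 s0-c->s0 s1-a->s1 s1-b->s0 s1-c->s2 s2-a->s1 s2-b->s0 s2-c->s3 s3-a->s1 s3-b->s0 s3-c->s0

Let each state record the length of the longest suffix of the input read so far that is also a prefix of `acc`. s1 means the last symbol is `a`; s2 means the last 2 symbols are `ac`; s3 means the last 3 symbols are `acc`. Accept only at s3, where the string currently ends in `acc`.
        a   b   c  
>  s0   s1  s0  s0 
   s1   s1  s0  s2 
   s2   s1  s0  s3 
 * s3   s1  s0  s0 
(> = start, * = accepting)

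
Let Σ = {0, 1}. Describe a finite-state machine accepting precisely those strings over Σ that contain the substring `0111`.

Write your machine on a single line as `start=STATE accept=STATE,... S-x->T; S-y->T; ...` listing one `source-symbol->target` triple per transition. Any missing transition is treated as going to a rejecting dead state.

Track how much of `0111` has been matched so far: state S0 is no progress, S4 is the absorbing accept state reached once `0111` has occurred. Intermediate states record partial matches; on a mismatch, fall back to the longest reusable overlap.
With 5 states:
        0   1  
>  S0   S1  S0 
   S1   S1  S2 
   S2   S1  S3 
   S3   S1  S4 
 * S4   S4  S4 
(> = start, * = accepting)

start=S0; accept=S4; S0-0->S1; S0-1->S0; S1-0->S1; S1-1->S2; S2-0->S1; S2-1->S3; S3-0->S1; S3-1->S4; S4-0->S4; S4-1->S4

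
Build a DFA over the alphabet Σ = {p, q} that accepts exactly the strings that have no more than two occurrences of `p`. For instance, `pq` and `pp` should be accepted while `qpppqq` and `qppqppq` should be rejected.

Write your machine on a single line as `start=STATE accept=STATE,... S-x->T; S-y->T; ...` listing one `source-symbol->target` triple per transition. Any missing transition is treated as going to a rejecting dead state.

Only the number of `p`s matters, and only up to 3. Make a chain A → B → C → D advanced by each `p` (with D absorbing); every other symbol self-loops. The accepting set is {A, B, C}.
With 4 states:
       p  q 
>* A   B  A 
 * B   C  B 
 * C   D  C 
   D   D  D 
(> = start, * = accepting)

start=A; accept=A,B,C; A-p->B; A-q->A; B-p->C; B-q->B; C-p->D; C-q->C; D-p->D; D-q->D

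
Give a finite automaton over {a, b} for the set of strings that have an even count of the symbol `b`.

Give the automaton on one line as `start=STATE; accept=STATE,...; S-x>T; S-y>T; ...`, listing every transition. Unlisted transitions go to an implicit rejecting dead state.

The only thing that matters is how many `b`s have appeared, reduced mod 2. Use one state per residue: S0 for 0, …, S1 for 1. Reading `b` moves to the next residue; anything else stays put. S0 is accepting.
2 states suffice.
        a   b  
>* S0   S0  S1 
   S1   S1  S0 
(> = start, * = accepting)

start=S0; accept=S0; S0-a>S0; S0-b>S1; S1-a>S1; S1-b>S0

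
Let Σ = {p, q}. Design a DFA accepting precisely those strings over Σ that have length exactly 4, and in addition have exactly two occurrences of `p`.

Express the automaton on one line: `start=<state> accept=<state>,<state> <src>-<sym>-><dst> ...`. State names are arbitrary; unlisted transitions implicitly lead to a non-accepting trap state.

Run two small machines in parallel and take their product. The first has 6 states tracking the input length, saturating at 5; the second has 4 states tracking the count of `p`s, saturating at 3. A product state is a pair (one from each), accepting exactly when both do. Minimizing collapses redundant product states.
        p   q  
>  s0   s1  s2 
   s1   s3  s4 
   s2   s4  s5 
   s3   s6  s7 
   s4   s7  s8 
   s5   s8  s6 
   s6   s6  s6 
   s7   s6  s9 
   s8   s9  s6 
 * s9   s6  s6 
(> = start, * = accepting)

start=s0 accept=s9 s0-p->s1 s0-q->s2 s1-p->s3 s1-q->s4 s2-p->s4 s2-q->s5 s3-p->s6 s3-q->s7 s4-p->s7 s4-q->s8 s5-p->s8 s5-q->s6 s6-p->s6 s6-q->s6 s7-p->s6 s7-q->s9 s8-p->s9 s8-q->s6 s9-p->s6 s9-q->s6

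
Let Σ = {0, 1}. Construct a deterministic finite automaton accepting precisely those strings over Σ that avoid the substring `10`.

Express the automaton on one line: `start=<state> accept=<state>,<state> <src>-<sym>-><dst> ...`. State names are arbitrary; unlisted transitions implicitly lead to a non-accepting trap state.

Track partial matches of the forbidden pattern `10`. State q2 is a dead state reached once `10` has occurred; every other state accepts. q0 means no part of `10` is currently matched.
A 3-state machine:
        0   1  
>* q0   q0  q1 
 * q1   q2  q1 
   q2   q2  q2 
(> = start, * = accepting)

start=q0 accept=q0,q1 q0-0->q0 q0-1->q1 q1-0->q2 q1-1->q1 q2-0->q2 q2-1->q2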